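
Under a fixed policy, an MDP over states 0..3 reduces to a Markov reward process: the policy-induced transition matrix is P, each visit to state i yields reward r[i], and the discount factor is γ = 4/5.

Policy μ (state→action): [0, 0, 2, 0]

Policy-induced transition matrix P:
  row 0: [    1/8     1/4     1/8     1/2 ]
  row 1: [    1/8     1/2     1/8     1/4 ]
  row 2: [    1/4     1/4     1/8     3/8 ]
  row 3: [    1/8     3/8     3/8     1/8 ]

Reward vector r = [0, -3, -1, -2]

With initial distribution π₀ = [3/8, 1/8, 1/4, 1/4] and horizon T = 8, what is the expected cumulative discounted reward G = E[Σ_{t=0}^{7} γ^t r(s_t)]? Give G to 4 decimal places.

t=0: π = [0.3750, 0.1250, 0.2500, 0.2500], E[r] = -1.1250, γ^t·E[r] = -1.125000, running G = -1.125000
t=1: π = [0.1563, 0.3125, 0.1875, 0.3438], E[r] = -1.8125, γ^t·E[r] = -1.450000, running G = -2.575000
t=2: π = [0.1484, 0.3711, 0.2109, 0.2695], E[r] = -1.8633, γ^t·E[r] = -1.192500, running G = -3.767500
t=3: π = [0.1514, 0.3765, 0.1924, 0.2798], E[r] = -1.8813, γ^t·E[r] = -0.963250, running G = -4.730750
t=4: π = [0.1490, 0.3791, 0.1949, 0.2769], E[r] = -1.8860, γ^t·E[r] = -0.772525, running G = -5.503275
t=5: π = [0.1494, 0.3794, 0.1942, 0.2770], E[r] = -1.8864, γ^t·E[r] = -0.618143, running G = -6.121418
t=6: π = [0.1493, 0.3795, 0.1943, 0.2770], E[r] = -1.8867, γ^t·E[r] = -0.494577, running G = -6.615995
t=7: π = [0.1493, 0.3795, 0.1942, 0.2770], E[r] = -1.8867, γ^t·E[r] = -0.395666, running G = -7.011660

G = -7.0117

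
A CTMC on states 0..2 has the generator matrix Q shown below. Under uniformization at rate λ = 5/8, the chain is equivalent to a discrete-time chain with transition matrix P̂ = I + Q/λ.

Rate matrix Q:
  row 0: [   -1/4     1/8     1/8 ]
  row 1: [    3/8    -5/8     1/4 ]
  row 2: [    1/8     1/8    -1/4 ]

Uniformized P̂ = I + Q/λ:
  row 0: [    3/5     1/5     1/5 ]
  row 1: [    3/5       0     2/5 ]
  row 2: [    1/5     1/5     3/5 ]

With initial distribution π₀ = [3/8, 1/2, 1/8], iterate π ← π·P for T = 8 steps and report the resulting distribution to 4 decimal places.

π = [0.4445, 0.1667, 0.3888]

t=0: π = [0.3750, 0.5000, 0.1250]
t=1: π = [0.5500, 0.1000, 0.3500]
t=2: π = [0.4600, 0.1800, 0.3600]
t=3: π = [0.4560, 0.1640, 0.3800]
t=4: π = [0.4480, 0.1672, 0.3848]
t=5: π = [0.4461, 0.1666, 0.3874]
t=6: π = [0.4451, 0.1667, 0.3883]
t=7: π = [0.4447, 0.1667, 0.3886]
t=8: π = [0.4445, 0.1667, 0.3888]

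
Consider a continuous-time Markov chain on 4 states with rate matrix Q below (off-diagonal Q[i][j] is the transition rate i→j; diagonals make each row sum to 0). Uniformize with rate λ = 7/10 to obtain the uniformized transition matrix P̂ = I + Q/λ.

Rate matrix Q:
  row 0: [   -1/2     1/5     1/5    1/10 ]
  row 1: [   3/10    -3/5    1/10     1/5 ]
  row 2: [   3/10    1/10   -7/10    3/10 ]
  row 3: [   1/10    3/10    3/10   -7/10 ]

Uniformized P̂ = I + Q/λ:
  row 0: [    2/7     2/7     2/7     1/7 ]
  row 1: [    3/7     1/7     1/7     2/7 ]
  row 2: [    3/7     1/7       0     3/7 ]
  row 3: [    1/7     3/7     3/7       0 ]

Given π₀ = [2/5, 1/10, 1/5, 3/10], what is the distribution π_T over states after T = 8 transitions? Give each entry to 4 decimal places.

t=0: π = [0.4000, 0.1000, 0.2000, 0.3000]
t=1: π = [0.2857, 0.2857, 0.2571, 0.1714]
t=2: π = [0.3388, 0.2327, 0.1959, 0.2327]
t=3: π = [0.3137, 0.2577, 0.2297, 0.1988]
t=4: π = [0.3269, 0.2445, 0.2117, 0.2169]
t=5: π = [0.3199, 0.2515, 0.2213, 0.2073]
t=6: π = [0.3237, 0.2478, 0.2162, 0.2124]
t=7: π = [0.3216, 0.2498, 0.2189, 0.2097]
t=8: π = [0.3227, 0.2487, 0.2174, 0.2111]

π = [0.3227, 0.2487, 0.2174, 0.2111]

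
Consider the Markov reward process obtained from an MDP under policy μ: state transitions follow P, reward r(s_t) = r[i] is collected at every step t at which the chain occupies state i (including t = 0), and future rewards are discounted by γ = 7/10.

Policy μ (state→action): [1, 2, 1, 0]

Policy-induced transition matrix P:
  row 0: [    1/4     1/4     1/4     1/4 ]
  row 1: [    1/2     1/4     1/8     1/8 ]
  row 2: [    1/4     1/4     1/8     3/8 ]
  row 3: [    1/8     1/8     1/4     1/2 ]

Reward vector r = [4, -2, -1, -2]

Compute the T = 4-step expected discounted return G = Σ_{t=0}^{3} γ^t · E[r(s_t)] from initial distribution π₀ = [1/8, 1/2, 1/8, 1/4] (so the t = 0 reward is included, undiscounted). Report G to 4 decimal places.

t=0: π = [0.1250, 0.5000, 0.1250, 0.2500], E[r] = -1.1250, γ^t·E[r] = -1.125000, running G = -1.125000
t=1: π = [0.3438, 0.2188, 0.1719, 0.2656], E[r] = 0.2344, γ^t·E[r] = 0.164063, running G = -0.960938
t=2: π = [0.2715, 0.2168, 0.2012, 0.3105], E[r] = -0.1699, γ^t·E[r] = -0.083262, running G = -1.044199
t=3: π = [0.2654, 0.2112, 0.1978, 0.3257], E[r] = -0.2100, γ^t·E[r] = -0.072017, running G = -1.116216

G = -1.1162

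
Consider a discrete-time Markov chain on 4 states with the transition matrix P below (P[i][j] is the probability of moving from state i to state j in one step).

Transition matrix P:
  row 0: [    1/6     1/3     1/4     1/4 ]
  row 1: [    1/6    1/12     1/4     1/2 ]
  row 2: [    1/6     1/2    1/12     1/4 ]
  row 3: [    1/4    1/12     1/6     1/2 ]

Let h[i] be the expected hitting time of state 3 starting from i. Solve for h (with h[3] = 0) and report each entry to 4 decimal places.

h = [3.0882, 2.4706, 3.0000, 0.0000]

First-step conditioning: h[3] = 0; for i ≠ 3, h[i] = 1 + Σ_k P[i][k]·h[k].
  h[0] = 1 + 1/6·h[0] + 1/3·h[1] + 1/4·h[2]
  h[1] = 1 + 1/6·h[0] + 1/12·h[1] + 1/4·h[2]
  h[2] = 1 + 1/6·h[0] + 1/2·h[1] + 1/12·h[2]
Solving the 3×3 linear system over states ≠ 3 gives exactly h = [105/34, 42/17, 3, 0] (h[3] = 0 is the target).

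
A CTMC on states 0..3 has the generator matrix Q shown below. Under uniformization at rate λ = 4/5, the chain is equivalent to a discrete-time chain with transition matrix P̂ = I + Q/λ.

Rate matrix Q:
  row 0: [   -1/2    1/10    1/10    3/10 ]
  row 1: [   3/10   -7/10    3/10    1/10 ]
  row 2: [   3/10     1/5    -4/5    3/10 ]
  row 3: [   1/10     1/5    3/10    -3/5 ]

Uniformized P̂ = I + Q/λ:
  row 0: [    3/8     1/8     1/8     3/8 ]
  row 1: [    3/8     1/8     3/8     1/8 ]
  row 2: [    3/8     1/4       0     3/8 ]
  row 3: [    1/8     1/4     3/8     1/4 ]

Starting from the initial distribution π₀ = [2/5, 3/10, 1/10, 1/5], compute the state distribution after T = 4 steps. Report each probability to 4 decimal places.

π = [0.3024, 0.1890, 0.2169, 0.2917]

t=0: π = [0.4000, 0.3000, 0.1000, 0.2000]
t=1: π = [0.3250, 0.1625, 0.2375, 0.2750]
t=2: π = [0.3063, 0.1891, 0.2047, 0.3000]
t=3: π = [0.3000, 0.1881, 0.2217, 0.2902]
t=4: π = [0.3024, 0.1890, 0.2169, 0.2917]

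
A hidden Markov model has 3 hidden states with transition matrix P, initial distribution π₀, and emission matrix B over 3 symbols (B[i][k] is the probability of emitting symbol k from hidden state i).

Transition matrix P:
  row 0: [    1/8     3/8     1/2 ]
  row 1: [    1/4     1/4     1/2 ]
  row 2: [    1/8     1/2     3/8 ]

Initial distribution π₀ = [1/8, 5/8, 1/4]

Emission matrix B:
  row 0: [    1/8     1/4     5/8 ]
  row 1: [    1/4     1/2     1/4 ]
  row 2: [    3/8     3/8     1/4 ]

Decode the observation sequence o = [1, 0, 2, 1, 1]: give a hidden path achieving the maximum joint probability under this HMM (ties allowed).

path = [1, 2, 1, 2, 1]

t=0: δ = [3.125e-02, 3.125e-01, 9.375e-02]  (obs o_0=1)
t=1: δ = [9.766e-03, 1.953e-02, 5.859e-02]  ψ = [1, 1, 1]  (obs o_1=0)
t=2: δ = [4.578e-03, 7.324e-03, 5.493e-03]  ψ = [2, 2, 2]  (obs o_2=2)
t=3: δ = [4.578e-04, 1.373e-03, 1.373e-03]  ψ = [1, 2, 1]  (obs o_3=1)
t=4: δ = [8.583e-05, 3.433e-04, 2.575e-04]  ψ = [1, 2, 1]  (obs o_4=1)
backtrack: best end state = 1; path = [1, 2, 1, 2, 1]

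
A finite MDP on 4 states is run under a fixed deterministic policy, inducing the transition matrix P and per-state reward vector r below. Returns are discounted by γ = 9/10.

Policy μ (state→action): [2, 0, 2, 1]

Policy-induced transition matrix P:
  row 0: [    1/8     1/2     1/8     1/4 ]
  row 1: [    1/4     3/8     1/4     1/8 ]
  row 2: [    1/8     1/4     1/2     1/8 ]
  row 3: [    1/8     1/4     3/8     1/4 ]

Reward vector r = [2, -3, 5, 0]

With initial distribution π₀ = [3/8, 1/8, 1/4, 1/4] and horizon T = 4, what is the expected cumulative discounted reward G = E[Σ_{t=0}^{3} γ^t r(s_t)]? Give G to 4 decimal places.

t=0: π = [0.3750, 0.1250, 0.2500, 0.2500], E[r] = 1.6250, γ^t·E[r] = 1.625000, running G = 1.625000
t=1: π = [0.1406, 0.3594, 0.2969, 0.2031], E[r] = 0.6875, γ^t·E[r] = 0.618750, running G = 2.243750
t=2: π = [0.1699, 0.3301, 0.3320, 0.1680], E[r] = 1.0098, γ^t·E[r] = 0.817910, running G = 3.061660
t=3: π = [0.1663, 0.3337, 0.3328, 0.1672], E[r] = 0.9951, γ^t·E[r] = 0.725440, running G = 3.787101

G = 3.7871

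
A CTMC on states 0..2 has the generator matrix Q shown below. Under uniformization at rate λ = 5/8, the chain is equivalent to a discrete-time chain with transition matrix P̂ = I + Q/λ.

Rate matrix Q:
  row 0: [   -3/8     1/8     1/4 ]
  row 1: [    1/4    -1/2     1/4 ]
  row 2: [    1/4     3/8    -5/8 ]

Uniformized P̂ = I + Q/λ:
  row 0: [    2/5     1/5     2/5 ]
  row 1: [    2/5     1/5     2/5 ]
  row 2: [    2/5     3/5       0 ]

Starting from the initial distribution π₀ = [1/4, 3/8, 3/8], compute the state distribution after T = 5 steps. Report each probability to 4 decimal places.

π = [0.4000, 0.3152, 0.2848]

t=0: π = [0.2500, 0.3750, 0.3750]
t=1: π = [0.4000, 0.3500, 0.2500]
t=2: π = [0.4000, 0.3000, 0.3000]
t=3: π = [0.4000, 0.3200, 0.2800]
t=4: π = [0.4000, 0.3120, 0.2880]
t=5: π = [0.4000, 0.3152, 0.2848]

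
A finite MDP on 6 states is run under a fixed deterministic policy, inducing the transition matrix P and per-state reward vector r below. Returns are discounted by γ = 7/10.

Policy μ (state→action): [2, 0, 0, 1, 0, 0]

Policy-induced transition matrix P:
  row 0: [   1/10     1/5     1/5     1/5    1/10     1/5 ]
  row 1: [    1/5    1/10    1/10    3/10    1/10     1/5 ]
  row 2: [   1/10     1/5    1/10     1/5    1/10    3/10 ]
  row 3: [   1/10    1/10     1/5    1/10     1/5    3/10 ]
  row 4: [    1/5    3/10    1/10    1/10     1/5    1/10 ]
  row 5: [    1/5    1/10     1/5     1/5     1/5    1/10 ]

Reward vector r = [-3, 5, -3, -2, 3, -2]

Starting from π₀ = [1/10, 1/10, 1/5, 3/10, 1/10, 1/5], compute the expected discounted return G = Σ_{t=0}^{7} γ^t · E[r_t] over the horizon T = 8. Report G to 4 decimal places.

t=0: π = [0.1000, 0.1000, 0.2000, 0.3000, 0.1000, 0.2000], E[r] = -1.1000, γ^t·E[r] = -1.100000, running G = -1.100000
t=1: π = [0.1400, 0.1500, 0.1600, 0.1700, 0.1600, 0.2200], E[r] = -0.4500, γ^t·E[r] = -0.315000, running G = -1.415000
t=2: π = [0.1530, 0.1620, 0.1530, 0.1820, 0.1550, 0.1950], E[r] = -0.3970, γ^t·E[r] = -0.194530, running G = -1.609530
t=3: π = [0.1512, 0.1616, 0.1530, 0.1825, 0.1532, 0.1985], E[r] = -0.4070, γ^t·E[r] = -0.139601, running G = -1.749131
t=4: π = [0.1513, 0.1611, 0.1532, 0.1826, 0.1534, 0.1984], E[r] = -0.4100, γ^t·E[r] = -0.098448, running G = -1.847579
t=5: π = [0.1513, 0.1611, 0.1532, 0.1825, 0.1534, 0.1984], E[r] = -0.4093, γ^t·E[r] = -0.068799, running G = -1.916378
t=6: π = [0.1513, 0.1611, 0.1532, 0.1825, 0.1534, 0.1984], E[r] = -0.4094, γ^t·E[r] = -0.048162, running G = -1.964540
t=7: π = [0.1513, 0.1611, 0.1532, 0.1825, 0.1534, 0.1984], E[r] = -0.4094, γ^t·E[r] = -0.033714, running G = -1.998254

G = -1.9983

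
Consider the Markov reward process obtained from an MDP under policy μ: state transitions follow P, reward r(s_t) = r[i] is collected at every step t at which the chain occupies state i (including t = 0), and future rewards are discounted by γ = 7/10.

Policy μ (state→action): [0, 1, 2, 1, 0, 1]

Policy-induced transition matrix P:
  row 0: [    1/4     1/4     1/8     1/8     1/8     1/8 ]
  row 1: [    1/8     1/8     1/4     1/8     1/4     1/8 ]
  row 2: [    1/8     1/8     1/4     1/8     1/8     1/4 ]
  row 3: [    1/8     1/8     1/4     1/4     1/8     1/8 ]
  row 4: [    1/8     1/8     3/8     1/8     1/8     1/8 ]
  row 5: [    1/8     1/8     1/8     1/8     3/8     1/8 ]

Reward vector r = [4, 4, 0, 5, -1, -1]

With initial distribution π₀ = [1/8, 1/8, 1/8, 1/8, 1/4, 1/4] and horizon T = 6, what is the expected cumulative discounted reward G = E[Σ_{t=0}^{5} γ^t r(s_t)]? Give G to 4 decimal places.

G = 4.0519

t=0: π = [0.1250, 0.1250, 0.1250, 0.1250, 0.2500, 0.2500], E[r] = 1.1250, γ^t·E[r] = 1.125000, running G = 1.125000
t=1: π = [0.1406, 0.1406, 0.2344, 0.1406, 0.2031, 0.1406], E[r] = 1.4844, γ^t·E[r] = 1.039063, running G = 2.164063
t=2: π = [0.1426, 0.1426, 0.2402, 0.1426, 0.1777, 0.1543], E[r] = 1.5215, γ^t·E[r] = 0.745527, running G = 2.909590
t=3: π = [0.1428, 0.1428, 0.2351, 0.1428, 0.1814, 0.1550], E[r] = 1.5203, γ^t·E[r] = 0.521450, running G = 3.431040
t=4: π = [0.1429, 0.1429, 0.2354, 0.1429, 0.1816, 0.1544], E[r] = 1.5211, γ^t·E[r] = 0.365213, running G = 3.796253
t=5: π = [0.1429, 0.1429, 0.2355, 0.1429, 0.1815, 0.1544], E[r] = 1.5213, γ^t·E[r] = 0.255677, running G = 4.051930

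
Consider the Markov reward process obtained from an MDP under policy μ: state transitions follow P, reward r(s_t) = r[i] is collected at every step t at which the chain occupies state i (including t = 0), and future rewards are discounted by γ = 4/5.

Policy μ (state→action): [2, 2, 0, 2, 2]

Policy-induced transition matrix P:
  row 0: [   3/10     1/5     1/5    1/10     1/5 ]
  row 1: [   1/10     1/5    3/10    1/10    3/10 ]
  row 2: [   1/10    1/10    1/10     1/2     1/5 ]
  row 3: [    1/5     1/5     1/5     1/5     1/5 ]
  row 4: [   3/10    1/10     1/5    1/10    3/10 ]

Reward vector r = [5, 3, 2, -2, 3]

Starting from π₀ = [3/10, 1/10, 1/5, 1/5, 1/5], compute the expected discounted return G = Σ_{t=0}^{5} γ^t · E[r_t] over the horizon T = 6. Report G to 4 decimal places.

G = 8.4232

t=0: π = [0.3000, 0.1000, 0.2000, 0.2000, 0.2000], E[r] = 2.4000, γ^t·E[r] = 2.400000, running G = 2.400000
t=1: π = [0.2200, 0.1600, 0.1900, 0.2000, 0.2300], E[r] = 2.2500, γ^t·E[r] = 1.800000, running G = 4.200000
t=2: π = [0.2100, 0.1580, 0.1970, 0.1960, 0.2390], E[r] = 2.2430, γ^t·E[r] = 1.435520, running G = 5.635520
t=3: π = [0.2094, 0.1564, 0.1961, 0.1984, 0.2397], E[r] = 2.2307, γ^t·E[r] = 1.142118, running G = 6.777638
t=4: π = [0.2097, 0.1564, 0.1960, 0.1983, 0.2396], E[r] = 2.2319, γ^t·E[r] = 0.914182, running G = 7.691821
t=5: π = [0.2097, 0.1564, 0.1960, 0.1982, 0.2396], E[r] = 2.2321, γ^t·E[r] = 0.731423, running G = 8.423243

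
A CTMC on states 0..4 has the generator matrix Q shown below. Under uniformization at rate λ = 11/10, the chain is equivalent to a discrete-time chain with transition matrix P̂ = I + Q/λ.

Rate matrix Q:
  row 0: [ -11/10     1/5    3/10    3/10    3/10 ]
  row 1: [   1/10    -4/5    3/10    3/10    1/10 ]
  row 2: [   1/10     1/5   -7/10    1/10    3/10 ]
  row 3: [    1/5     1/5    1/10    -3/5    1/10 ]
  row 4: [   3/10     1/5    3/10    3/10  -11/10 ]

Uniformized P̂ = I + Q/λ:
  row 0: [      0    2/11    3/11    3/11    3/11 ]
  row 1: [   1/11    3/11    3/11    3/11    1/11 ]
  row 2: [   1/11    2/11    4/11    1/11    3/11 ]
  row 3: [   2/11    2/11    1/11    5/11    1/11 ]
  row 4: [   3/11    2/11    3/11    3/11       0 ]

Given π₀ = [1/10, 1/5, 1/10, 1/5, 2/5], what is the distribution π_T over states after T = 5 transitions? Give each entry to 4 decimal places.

t=0: π = [0.1000, 0.2000, 0.1000, 0.2000, 0.4000]
t=1: π = [0.1727, 0.2000, 0.2455, 0.2909, 0.0909]
t=2: π = [0.1182, 0.2000, 0.2421, 0.2810, 0.1587]
t=3: π = [0.1346, 0.2000, 0.2437, 0.2798, 0.1420]
t=4: π = [0.1299, 0.2000, 0.2440, 0.2793, 0.1468]
t=5: π = [0.1312, 0.2000, 0.2441, 0.2791, 0.1456]

π = [0.1312, 0.2000, 0.2441, 0.2791, 0.1456]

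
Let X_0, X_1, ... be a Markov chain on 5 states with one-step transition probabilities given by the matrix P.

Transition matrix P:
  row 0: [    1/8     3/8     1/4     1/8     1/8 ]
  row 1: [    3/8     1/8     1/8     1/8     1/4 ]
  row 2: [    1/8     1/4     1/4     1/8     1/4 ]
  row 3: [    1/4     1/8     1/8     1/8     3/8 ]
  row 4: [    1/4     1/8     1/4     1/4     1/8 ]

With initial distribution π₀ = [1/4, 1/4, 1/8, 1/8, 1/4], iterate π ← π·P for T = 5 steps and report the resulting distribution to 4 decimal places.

π = [0.2224, 0.2062, 0.2052, 0.1518, 0.2144]

t=0: π = [0.2500, 0.2500, 0.1250, 0.1250, 0.2500]
t=1: π = [0.2344, 0.2031, 0.2031, 0.1563, 0.2031]
t=2: π = [0.2207, 0.2090, 0.2051, 0.1504, 0.2148]
t=3: π = [0.2229, 0.2058, 0.2051, 0.1519, 0.2144]
t=4: π = [0.2222, 0.2064, 0.2053, 0.1518, 0.2143]
t=5: π = [0.2224, 0.2062, 0.2052, 0.1518, 0.2144]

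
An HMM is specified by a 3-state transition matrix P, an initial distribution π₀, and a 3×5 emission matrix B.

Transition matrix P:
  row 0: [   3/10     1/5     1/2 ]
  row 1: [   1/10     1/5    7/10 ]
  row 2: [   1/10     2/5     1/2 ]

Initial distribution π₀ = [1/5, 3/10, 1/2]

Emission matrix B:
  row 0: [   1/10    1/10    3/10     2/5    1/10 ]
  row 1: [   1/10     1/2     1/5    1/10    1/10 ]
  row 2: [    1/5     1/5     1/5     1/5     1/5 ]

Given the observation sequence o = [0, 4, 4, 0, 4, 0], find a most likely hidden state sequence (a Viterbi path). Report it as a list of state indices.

t=0: δ = [2.000e-02, 3.000e-02, 1.000e-01]  (obs o_0=0)
t=1: δ = [1.000e-03, 4.000e-03, 1.000e-02]  ψ = [2, 2, 2]  (obs o_1=4)
t=2: δ = [1.000e-04, 4.000e-04, 1.000e-03]  ψ = [2, 2, 2]  (obs o_2=4)
t=3: δ = [1.000e-05, 4.000e-05, 1.000e-04]  ψ = [2, 2, 2]  (obs o_3=0)
t=4: δ = [1.000e-06, 4.000e-06, 1.000e-05]  ψ = [2, 2, 2]  (obs o_4=4)
t=5: δ = [1.000e-07, 4.000e-07, 1.000e-06]  ψ = [2, 2, 2]  (obs o_5=0)
backtrack: best end state = 2; path = [2, 2, 2, 2, 2, 2]

path = [2, 2, 2, 2, 2, 2]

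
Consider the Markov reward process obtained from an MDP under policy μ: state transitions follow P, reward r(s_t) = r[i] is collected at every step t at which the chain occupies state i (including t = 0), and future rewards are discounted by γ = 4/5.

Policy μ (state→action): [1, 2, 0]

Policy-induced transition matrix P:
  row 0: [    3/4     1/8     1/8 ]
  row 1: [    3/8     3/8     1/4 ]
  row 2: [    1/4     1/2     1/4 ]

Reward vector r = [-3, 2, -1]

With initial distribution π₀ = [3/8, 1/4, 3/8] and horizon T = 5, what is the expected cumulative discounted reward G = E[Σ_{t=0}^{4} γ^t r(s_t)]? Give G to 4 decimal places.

t=0: π = [0.3750, 0.2500, 0.3750], E[r] = -1.0000, γ^t·E[r] = -1.000000, running G = -1.000000
t=1: π = [0.4688, 0.3281, 0.2031], E[r] = -0.9531, γ^t·E[r] = -0.762500, running G = -1.762500
t=2: π = [0.5254, 0.2832, 0.1914], E[r] = -1.2012, γ^t·E[r] = -0.768750, running G = -2.531250
t=3: π = [0.5481, 0.2676, 0.1843], E[r] = -1.2935, γ^t·E[r] = -0.662250, running G = -3.193500
t=4: π = [0.5575, 0.2610, 0.1815], E[r] = -1.3319, γ^t·E[r] = -0.545563, running G = -3.739063

G = -3.7391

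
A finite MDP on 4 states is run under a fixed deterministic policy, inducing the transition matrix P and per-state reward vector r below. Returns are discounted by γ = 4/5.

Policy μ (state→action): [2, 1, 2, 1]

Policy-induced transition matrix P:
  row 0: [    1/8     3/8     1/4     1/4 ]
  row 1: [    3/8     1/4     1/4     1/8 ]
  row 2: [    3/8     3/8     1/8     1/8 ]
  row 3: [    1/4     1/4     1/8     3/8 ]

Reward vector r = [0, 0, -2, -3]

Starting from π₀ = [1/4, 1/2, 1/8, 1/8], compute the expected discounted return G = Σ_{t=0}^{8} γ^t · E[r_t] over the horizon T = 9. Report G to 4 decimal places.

G = -4.0374

t=0: π = [0.2500, 0.5000, 0.1250, 0.1250], E[r] = -0.6250, γ^t·E[r] = -0.625000, running G = -0.625000
t=1: π = [0.2969, 0.2969, 0.2188, 0.1875], E[r] = -1.0000, γ^t·E[r] = -0.800000, running G = -1.425000
t=2: π = [0.2773, 0.3145, 0.1992, 0.2090], E[r] = -1.0254, γ^t·E[r] = -0.656250, running G = -2.081250
t=3: π = [0.2795, 0.3096, 0.1990, 0.2119], E[r] = -1.0337, γ^t·E[r] = -0.529250, running G = -2.610500
t=4: π = [0.2786, 0.3098, 0.1986, 0.2129], E[r] = -1.0360, γ^t·E[r] = -0.424363, running G = -3.034863
t=5: π = [0.2787, 0.3097, 0.1986, 0.2131], E[r] = -1.0363, γ^t·E[r] = -0.339570, running G = -3.374433
t=6: π = [0.2787, 0.3097, 0.1985, 0.2131], E[r] = -1.0364, γ^t·E[r] = -0.271690, running G = -3.646122
t=7: π = [0.2787, 0.3097, 0.1985, 0.2131], E[r] = -1.0364, γ^t·E[r] = -0.217354, running G = -3.863476
t=8: π = [0.2787, 0.3097, 0.1985, 0.2131], E[r] = -1.0364, γ^t·E[r] = -0.173884, running G = -4.037360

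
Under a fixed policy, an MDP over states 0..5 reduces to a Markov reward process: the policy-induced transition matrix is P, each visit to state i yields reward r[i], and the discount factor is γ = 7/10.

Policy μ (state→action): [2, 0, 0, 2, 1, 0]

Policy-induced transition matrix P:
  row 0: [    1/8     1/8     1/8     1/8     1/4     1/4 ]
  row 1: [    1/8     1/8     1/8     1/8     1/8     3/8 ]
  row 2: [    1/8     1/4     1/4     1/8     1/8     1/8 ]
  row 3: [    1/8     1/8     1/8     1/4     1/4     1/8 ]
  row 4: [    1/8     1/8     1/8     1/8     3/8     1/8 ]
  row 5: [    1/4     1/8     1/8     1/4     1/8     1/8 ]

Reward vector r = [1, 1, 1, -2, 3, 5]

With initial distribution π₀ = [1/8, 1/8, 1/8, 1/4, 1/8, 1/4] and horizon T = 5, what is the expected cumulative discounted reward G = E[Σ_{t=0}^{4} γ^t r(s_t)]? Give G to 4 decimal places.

t=0: π = [0.1250, 0.1250, 0.1250, 0.2500, 0.1250, 0.2500], E[r] = 1.5000, γ^t·E[r] = 1.500000, running G = 1.500000
t=1: π = [0.1563, 0.1406, 0.1406, 0.1875, 0.2031, 0.1719], E[r] = 1.5313, γ^t·E[r] = 1.071875, running G = 2.571875
t=2: π = [0.1465, 0.1426, 0.1426, 0.1699, 0.2188, 0.1797], E[r] = 1.6465, γ^t·E[r] = 0.806777, running G = 3.378652
t=3: π = [0.1475, 0.1428, 0.1428, 0.1687, 0.2192, 0.1790], E[r] = 1.6482, γ^t·E[r] = 0.565330, running G = 3.943983
t=4: π = [0.1474, 0.1429, 0.1429, 0.1685, 0.2193, 0.1791], E[r] = 1.6498, γ^t·E[r] = 0.396127, running G = 4.340110

G = 4.3401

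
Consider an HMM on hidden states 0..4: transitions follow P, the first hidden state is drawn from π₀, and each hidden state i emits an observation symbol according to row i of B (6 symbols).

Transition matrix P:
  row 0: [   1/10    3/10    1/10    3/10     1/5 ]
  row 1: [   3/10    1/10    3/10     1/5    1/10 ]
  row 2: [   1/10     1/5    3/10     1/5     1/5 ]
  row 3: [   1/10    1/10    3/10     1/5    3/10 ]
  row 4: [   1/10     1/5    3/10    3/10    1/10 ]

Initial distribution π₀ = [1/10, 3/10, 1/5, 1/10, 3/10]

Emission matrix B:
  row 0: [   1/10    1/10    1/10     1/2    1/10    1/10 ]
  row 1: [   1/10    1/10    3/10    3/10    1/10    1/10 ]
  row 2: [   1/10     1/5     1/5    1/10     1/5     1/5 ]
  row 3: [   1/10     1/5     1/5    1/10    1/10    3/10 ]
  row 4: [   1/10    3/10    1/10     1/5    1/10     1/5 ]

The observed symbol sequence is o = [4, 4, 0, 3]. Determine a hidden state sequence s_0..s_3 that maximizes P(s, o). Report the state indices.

t=0: δ = [1.000e-02, 3.000e-02, 4.000e-02, 1.000e-02, 3.000e-02]  (obs o_0=4)
t=1: δ = [9.000e-04, 8.000e-04, 2.400e-03, 9.000e-04, 8.000e-04]  ψ = [1, 2, 2, 4, 2]  (obs o_1=4)
t=2: δ = [2.400e-05, 4.800e-05, 7.200e-05, 4.800e-05, 4.800e-05]  ψ = [1, 2, 2, 2, 2]  (obs o_2=0)
t=3: δ = [7.200e-06, 4.320e-06, 2.160e-06, 1.440e-06, 2.880e-06]  ψ = [1, 2, 2, 2, 2]  (obs o_3=3)
backtrack: best end state = 0; path = [2, 2, 1, 0]

path = [2, 2, 1, 0]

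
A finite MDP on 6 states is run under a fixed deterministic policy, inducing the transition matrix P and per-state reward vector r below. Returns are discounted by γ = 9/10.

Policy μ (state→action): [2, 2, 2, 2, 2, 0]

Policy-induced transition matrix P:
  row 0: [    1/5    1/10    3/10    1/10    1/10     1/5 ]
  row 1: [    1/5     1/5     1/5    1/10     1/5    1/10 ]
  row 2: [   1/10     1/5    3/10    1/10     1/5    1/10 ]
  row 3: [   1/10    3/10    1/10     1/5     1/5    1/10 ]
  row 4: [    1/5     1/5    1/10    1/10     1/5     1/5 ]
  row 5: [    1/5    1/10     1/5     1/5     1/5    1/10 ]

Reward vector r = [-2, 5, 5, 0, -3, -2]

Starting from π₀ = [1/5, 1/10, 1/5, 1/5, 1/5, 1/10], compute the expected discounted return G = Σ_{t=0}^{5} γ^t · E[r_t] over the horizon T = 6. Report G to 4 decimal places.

t=0: π = [0.2000, 0.1000, 0.2000, 0.2000, 0.2000, 0.1000], E[r] = 0.3000, γ^t·E[r] = 0.300000, running G = 0.300000
t=1: π = [0.1600, 0.1900, 0.2000, 0.1300, 0.1800, 0.1400], E[r] = 0.8100, γ^t·E[r] = 0.729000, running G = 1.029000
t=2: π = [0.1670, 0.1830, 0.2050, 0.1270, 0.1840, 0.1340], E[r] = 0.7860, γ^t·E[r] = 0.636660, running G = 1.665660
t=3: π = [0.1668, 0.1826, 0.2061, 0.1261, 0.1833, 0.1351], E[r] = 0.7898, γ^t·E[r] = 0.575764, running G = 2.241424
t=4: π = [0.1668, 0.1824, 0.2064, 0.1261, 0.1833, 0.1350], E[r] = 0.7903, γ^t·E[r] = 0.518522, running G = 2.759947
t=5: π = [0.1668, 0.1824, 0.2064, 0.1261, 0.1833, 0.1350], E[r] = 0.7905, γ^t·E[r] = 0.466793, running G = 3.226740

G = 3.2267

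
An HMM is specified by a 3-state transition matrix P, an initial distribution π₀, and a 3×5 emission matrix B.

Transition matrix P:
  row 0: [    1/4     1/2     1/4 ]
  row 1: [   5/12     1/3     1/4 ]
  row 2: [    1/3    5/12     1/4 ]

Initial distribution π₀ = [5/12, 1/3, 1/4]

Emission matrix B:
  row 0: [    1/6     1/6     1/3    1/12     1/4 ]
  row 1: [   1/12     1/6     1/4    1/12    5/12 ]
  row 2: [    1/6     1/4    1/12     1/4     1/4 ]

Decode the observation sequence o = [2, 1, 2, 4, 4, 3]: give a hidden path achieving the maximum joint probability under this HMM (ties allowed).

t=0: δ = [1.389e-01, 8.333e-02, 2.083e-02]  (obs o_0=2)
t=1: δ = [5.787e-03, 1.157e-02, 8.681e-03]  ψ = [0, 0, 0]  (obs o_1=1)
t=2: δ = [1.608e-03, 9.645e-04, 2.411e-04]  ψ = [1, 1, 1]  (obs o_2=2)
t=3: δ = [1.005e-04, 3.349e-04, 1.005e-04]  ψ = [0, 0, 0]  (obs o_3=4)
t=4: δ = [3.489e-05, 4.651e-05, 2.093e-05]  ψ = [1, 1, 1]  (obs o_4=4)
t=5: δ = [1.615e-06, 1.454e-06, 2.907e-06]  ψ = [1, 0, 1]  (obs o_5=3)
backtrack: best end state = 2; path = [0, 1, 0, 1, 1, 2]

path = [0, 1, 0, 1, 1, 2]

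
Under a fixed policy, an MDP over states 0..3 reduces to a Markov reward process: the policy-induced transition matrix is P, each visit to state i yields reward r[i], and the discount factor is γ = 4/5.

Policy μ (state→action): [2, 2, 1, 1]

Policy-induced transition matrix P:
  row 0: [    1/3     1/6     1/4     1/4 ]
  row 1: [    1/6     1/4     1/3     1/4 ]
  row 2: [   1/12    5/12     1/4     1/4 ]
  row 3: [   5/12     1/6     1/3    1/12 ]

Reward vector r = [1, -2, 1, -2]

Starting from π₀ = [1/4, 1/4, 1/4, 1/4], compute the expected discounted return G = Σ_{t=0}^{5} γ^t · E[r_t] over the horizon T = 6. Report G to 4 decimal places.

G = -1.6037

t=0: π = [0.2500, 0.2500, 0.2500, 0.2500], E[r] = -0.5000, γ^t·E[r] = -0.500000, running G = -0.500000
t=1: π = [0.2500, 0.2500, 0.2917, 0.2083], E[r] = -0.3750, γ^t·E[r] = -0.300000, running G = -0.800000
t=2: π = [0.2361, 0.2604, 0.2882, 0.2153], E[r] = -0.4271, γ^t·E[r] = -0.273333, running G = -1.073333
t=3: π = [0.2358, 0.2604, 0.2896, 0.2141], E[r] = -0.4236, γ^t·E[r] = -0.216889, running G = -1.290222
t=4: π = [0.2354, 0.2608, 0.2895, 0.2143], E[r] = -0.4253, γ^t·E[r] = -0.174193, running G = -1.464415
t=5: π = [0.2353, 0.2608, 0.2896, 0.2143], E[r] = -0.4252, γ^t·E[r] = -0.139328, running G = -1.603743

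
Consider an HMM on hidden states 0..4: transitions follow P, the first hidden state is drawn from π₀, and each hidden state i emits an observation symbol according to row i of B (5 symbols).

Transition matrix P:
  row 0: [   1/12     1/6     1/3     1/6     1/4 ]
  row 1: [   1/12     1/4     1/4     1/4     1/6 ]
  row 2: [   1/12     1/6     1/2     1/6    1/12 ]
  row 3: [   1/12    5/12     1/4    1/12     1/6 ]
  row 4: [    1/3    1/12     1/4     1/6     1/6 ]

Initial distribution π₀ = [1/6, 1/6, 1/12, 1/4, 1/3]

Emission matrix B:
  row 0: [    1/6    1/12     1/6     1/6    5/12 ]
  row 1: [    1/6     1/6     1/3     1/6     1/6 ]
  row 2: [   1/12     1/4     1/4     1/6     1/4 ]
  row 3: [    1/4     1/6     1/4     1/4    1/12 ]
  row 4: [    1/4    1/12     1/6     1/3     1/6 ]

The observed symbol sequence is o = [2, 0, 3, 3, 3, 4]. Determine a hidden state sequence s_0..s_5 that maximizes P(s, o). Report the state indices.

path = [4, 0, 4, 0, 4, 0]

t=0: δ = [2.778e-02, 5.556e-02, 2.083e-02, 6.250e-02, 5.556e-02]  (obs o_0=2)
t=1: δ = [3.086e-03, 4.340e-03, 1.302e-03, 3.472e-03, 2.604e-03]  ψ = [4, 3, 3, 1, 3]  (obs o_1=0)
t=2: δ = [1.447e-04, 2.411e-04, 1.808e-04, 2.713e-04, 2.572e-04]  ψ = [4, 3, 1, 1, 0]  (obs o_2=3)
t=3: δ = [1.429e-05, 1.884e-05, 1.507e-05, 1.507e-05, 1.507e-05]  ψ = [4, 3, 2, 1, 3]  (obs o_3=3)
t=4: δ = [8.372e-07, 1.047e-06, 1.256e-06, 1.177e-06, 1.191e-06]  ψ = [4, 3, 2, 1, 0]  (obs o_4=3)
t=5: δ = [1.654e-07, 8.176e-08, 1.570e-07, 2.180e-08, 3.489e-08]  ψ = [4, 3, 2, 1, 0]  (obs o_5=4)
backtrack: best end state = 0; path = [4, 0, 4, 0, 4, 0]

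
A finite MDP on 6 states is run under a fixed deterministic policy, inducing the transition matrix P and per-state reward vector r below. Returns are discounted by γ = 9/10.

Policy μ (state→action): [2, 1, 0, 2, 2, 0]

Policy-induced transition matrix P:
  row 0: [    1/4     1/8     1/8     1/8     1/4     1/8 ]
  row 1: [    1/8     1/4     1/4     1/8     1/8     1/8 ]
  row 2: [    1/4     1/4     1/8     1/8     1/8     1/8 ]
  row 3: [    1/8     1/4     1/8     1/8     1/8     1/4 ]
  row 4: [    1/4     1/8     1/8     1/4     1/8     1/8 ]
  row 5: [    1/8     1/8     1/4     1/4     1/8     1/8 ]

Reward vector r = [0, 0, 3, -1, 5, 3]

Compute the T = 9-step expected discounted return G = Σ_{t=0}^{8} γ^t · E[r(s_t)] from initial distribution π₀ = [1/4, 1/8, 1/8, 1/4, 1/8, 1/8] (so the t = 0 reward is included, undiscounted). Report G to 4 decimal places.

G = 8.9405

t=0: π = [0.2500, 0.1250, 0.1250, 0.2500, 0.1250, 0.1250], E[r] = 1.1250, γ^t·E[r] = 1.125000, running G = 1.125000
t=1: π = [0.1875, 0.1875, 0.1563, 0.1563, 0.1563, 0.1563], E[r] = 1.5625, γ^t·E[r] = 1.406250, running G = 2.531250
t=2: π = [0.1875, 0.1875, 0.1680, 0.1641, 0.1484, 0.1445], E[r] = 1.5156, γ^t·E[r] = 1.227656, running G = 3.758906
t=3: π = [0.1880, 0.1899, 0.1665, 0.1616, 0.1484, 0.1455], E[r] = 1.5166, γ^t·E[r] = 1.105603, running G = 4.864509
t=4: π = [0.1879, 0.1898, 0.1669, 0.1617, 0.1485, 0.1452], E[r] = 1.5172, γ^t·E[r] = 0.995403, running G = 5.859911
t=5: π = [0.1879, 0.1898, 0.1669, 0.1617, 0.1485, 0.1452], E[r] = 1.5170, γ^t·E[r] = 0.895754, running G = 6.755666
t=6: π = [0.1879, 0.1898, 0.1669, 0.1617, 0.1485, 0.1452], E[r] = 1.5170, γ^t·E[r] = 0.806200, running G = 7.561866
t=7: π = [0.1879, 0.1898, 0.1669, 0.1617, 0.1485, 0.1452], E[r] = 1.5170, γ^t·E[r] = 0.725577, running G = 8.287443
t=8: π = [0.1879, 0.1898, 0.1669, 0.1617, 0.1485, 0.1452], E[r] = 1.5170, γ^t·E[r] = 0.653020, running G = 8.940463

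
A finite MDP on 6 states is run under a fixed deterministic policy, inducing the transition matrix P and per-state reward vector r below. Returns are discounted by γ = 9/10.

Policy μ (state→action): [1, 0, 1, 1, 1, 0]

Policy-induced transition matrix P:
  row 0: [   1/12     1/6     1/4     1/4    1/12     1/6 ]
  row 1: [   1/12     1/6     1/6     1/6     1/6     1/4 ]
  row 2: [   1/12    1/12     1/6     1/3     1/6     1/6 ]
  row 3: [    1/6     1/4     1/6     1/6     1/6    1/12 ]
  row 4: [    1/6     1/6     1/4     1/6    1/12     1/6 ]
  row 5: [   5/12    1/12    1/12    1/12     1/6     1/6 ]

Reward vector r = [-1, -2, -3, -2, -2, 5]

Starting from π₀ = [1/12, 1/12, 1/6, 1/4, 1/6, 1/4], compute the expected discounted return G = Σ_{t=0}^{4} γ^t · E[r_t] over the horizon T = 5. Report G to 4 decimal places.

t=0: π = [0.0833, 0.0833, 0.1667, 0.2500, 0.1667, 0.2500], E[r] = -0.3333, γ^t·E[r] = -0.333333, running G = -0.333333
t=1: π = [0.2014, 0.1528, 0.1667, 0.1806, 0.1458, 0.1528], E[r] = -0.8958, γ^t·E[r] = -0.806250, running G = -1.139583
t=2: π = [0.1615, 0.1551, 0.1829, 0.1985, 0.1377, 0.1644], E[r] = -0.8709, γ^t·E[r] = -0.705469, running G = -1.845052
t=3: π = [0.1661, 0.1543, 0.1779, 0.1969, 0.1417, 0.1630], E[r] = -0.8704, γ^t·E[r] = -0.634535, running G = -2.479587
t=4: π = [0.1659, 0.1547, 0.1787, 0.1966, 0.1410, 0.1631], E[r] = -0.8710, γ^t·E[r] = -0.571485, running G = -3.051072

G = -3.0511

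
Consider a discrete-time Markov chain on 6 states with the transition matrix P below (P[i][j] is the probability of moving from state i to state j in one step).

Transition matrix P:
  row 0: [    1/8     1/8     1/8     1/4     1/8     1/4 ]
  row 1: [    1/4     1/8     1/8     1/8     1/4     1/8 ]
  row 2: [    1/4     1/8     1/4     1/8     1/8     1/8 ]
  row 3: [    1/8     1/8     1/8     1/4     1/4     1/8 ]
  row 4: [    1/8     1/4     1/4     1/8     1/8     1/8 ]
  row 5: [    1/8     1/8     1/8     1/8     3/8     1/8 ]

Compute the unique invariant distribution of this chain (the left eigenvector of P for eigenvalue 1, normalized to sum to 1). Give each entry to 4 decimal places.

π = [0.1652, 0.1501, 0.1716, 0.1665, 0.2010, 0.1457]

Balance equations π_j = Σ_i π_i·P[i][j]:
  π_0 = 1/8·π_0 + 1/4·π_1 + 1/4·π_2 + 1/8·π_3 + 1/8·π_4 + 1/8·π_5
  π_1 = 1/8·π_0 + 1/8·π_1 + 1/8·π_2 + 1/8·π_3 + 1/4·π_4 + 1/8·π_5
  π_2 = 1/8·π_0 + 1/8·π_1 + 1/4·π_2 + 1/8·π_3 + 1/4·π_4 + 1/8·π_5
  π_3 = 1/4·π_0 + 1/8·π_1 + 1/8·π_2 + 1/4·π_3 + 1/8·π_4 + 1/8·π_5
  π_4 = 1/8·π_0 + 1/4·π_1 + 1/8·π_2 + 1/4·π_3 + 1/8·π_4 + 3/8·π_5
  normalize: π_0 + π_1 + π_2 + π_3 + π_4 + π_5 = 1
Solving the linear system gives exactly π = [5431/32873, 4935/32873, 5640/32873, 5472/32873, 6607/32873, 4788/32873].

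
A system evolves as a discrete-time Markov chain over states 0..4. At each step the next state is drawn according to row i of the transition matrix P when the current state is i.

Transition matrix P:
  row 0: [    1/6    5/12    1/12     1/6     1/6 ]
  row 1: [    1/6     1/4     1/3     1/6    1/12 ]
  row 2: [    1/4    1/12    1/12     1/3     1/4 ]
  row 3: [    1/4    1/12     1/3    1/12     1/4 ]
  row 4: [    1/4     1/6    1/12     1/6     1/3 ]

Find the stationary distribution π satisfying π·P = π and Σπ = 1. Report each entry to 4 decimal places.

π = [0.2148, 0.2075, 0.1806, 0.1816, 0.2155]

Balance equations π_j = Σ_i π_i·P[i][j]:
  π_0 = 1/6·π_0 + 1/6·π_1 + 1/4·π_2 + 1/4·π_3 + 1/4·π_4
  π_1 = 5/12·π_0 + 1/4·π_1 + 1/12·π_2 + 1/12·π_3 + 1/6·π_4
  π_2 = 1/12·π_0 + 1/3·π_1 + 1/12·π_2 + 1/3·π_3 + 1/12·π_4
  π_3 = 1/6·π_0 + 1/6·π_1 + 1/3·π_2 + 1/12·π_3 + 1/6·π_4
  normalize: π_0 + π_1 + π_2 + π_3 + π_4 = 1
Solving the linear system gives exactly π = [322/1499, 311/1499, 4061/22485, 4084/22485, 323/1499].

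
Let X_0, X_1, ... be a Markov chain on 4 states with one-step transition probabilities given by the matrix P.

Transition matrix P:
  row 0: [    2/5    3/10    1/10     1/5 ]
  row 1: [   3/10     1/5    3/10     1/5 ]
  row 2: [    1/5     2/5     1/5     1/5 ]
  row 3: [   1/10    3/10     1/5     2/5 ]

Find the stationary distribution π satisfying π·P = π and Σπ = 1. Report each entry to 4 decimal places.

π = [0.2552, 0.2912, 0.2036, 0.2500]

Balance equations π_j = Σ_i π_i·P[i][j]:
  π_0 = 2/5·π_0 + 3/10·π_1 + 1/5·π_2 + 1/10·π_3
  π_1 = 3/10·π_0 + 1/5·π_1 + 2/5·π_2 + 3/10·π_3
  π_2 = 1/10·π_0 + 3/10·π_1 + 1/5·π_2 + 1/5·π_3
  normalize: π_0 + π_1 + π_2 + π_3 = 1
Solving the linear system gives exactly π = [99/388, 113/388, 79/388, 1/4].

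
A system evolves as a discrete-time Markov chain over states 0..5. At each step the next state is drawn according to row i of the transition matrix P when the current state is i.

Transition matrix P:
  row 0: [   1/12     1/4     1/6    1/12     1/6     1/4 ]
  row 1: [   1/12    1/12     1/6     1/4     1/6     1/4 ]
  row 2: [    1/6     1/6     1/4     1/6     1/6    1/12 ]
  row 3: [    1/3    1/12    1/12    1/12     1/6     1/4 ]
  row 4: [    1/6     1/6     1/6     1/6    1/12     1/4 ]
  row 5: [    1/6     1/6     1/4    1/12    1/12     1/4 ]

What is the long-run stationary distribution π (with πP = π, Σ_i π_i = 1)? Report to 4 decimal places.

Balance equations π_j = Σ_i π_i·P[i][j]:
  π_0 = 1/12·π_0 + 1/12·π_1 + 1/6·π_2 + 1/3·π_3 + 1/6·π_4 + 1/6·π_5
  π_1 = 1/4·π_0 + 1/12·π_1 + 1/6·π_2 + 1/12·π_3 + 1/6·π_4 + 1/6·π_5
  π_2 = 1/6·π_0 + 1/6·π_1 + 1/4·π_2 + 1/12·π_3 + 1/6·π_4 + 1/4·π_5
  π_3 = 1/12·π_0 + 1/4·π_1 + 1/6·π_2 + 1/12·π_3 + 1/6·π_4 + 1/12·π_5
  π_4 = 1/6·π_0 + 1/6·π_1 + 1/6·π_2 + 1/6·π_3 + 1/12·π_4 + 1/12·π_5
  normalize: π_0 + π_1 + π_2 + π_3 + π_4 + π_5 = 1
Solving the linear system gives exactly π = [5457/33508, 5223/33508, 3171/16754, 2287/16754, 1148/8377, 1830/8377].

π = [0.1629, 0.1559, 0.1893, 0.1365, 0.1370, 0.2185]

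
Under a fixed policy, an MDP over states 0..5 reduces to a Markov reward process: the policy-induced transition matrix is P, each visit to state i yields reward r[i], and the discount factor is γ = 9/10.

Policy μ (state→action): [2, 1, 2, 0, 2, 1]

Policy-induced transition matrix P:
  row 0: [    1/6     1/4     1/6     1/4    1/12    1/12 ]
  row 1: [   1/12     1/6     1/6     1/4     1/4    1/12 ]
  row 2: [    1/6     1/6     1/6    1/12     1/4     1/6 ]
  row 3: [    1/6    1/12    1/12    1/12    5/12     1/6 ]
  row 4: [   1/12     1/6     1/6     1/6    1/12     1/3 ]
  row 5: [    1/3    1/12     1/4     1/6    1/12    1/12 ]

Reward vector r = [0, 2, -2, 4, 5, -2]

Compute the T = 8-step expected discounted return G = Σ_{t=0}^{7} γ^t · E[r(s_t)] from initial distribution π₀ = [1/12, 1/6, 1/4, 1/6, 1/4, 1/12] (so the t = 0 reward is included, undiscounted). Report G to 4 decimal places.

t=0: π = [0.0833, 0.1667, 0.2500, 0.1667, 0.2500, 0.0833], E[r] = 1.5833, γ^t·E[r] = 1.583333, running G = 1.583333
t=1: π = [0.1458, 0.1528, 0.1597, 0.1528, 0.2083, 0.1806], E[r] = 1.2778, γ^t·E[r] = 1.150000, running G = 2.733333
t=2: π = [0.1667, 0.1510, 0.1690, 0.1655, 0.1863, 0.1615], E[r] = 1.2350, γ^t·E[r] = 1.000313, running G = 3.733646
t=3: π = [0.1655, 0.1533, 0.1663, 0.1653, 0.1918, 0.1578], E[r] = 1.2786, γ^t·E[r] = 0.932133, running G = 4.665779
t=4: π = [0.1642, 0.1535, 0.1660, 0.1656, 0.1917, 0.1589], E[r] = 1.2780, γ^t·E[r] = 0.838492, running G = 5.504271
t=5: π = [0.1644, 0.1533, 0.1661, 0.1655, 0.1918, 0.1589], E[r] = 1.2776, γ^t·E[r] = 0.754417, running G = 6.258688
t=6: π = [0.1644, 0.1533, 0.1661, 0.1655, 0.1917, 0.1589], E[r] = 1.2773, γ^t·E[r] = 0.678819, running G = 6.937507
t=7: π = [0.1644, 0.1533, 0.1661, 0.1655, 0.1917, 0.1589], E[r] = 1.2774, γ^t·E[r] = 0.610962, running G = 7.548469

G = 7.5485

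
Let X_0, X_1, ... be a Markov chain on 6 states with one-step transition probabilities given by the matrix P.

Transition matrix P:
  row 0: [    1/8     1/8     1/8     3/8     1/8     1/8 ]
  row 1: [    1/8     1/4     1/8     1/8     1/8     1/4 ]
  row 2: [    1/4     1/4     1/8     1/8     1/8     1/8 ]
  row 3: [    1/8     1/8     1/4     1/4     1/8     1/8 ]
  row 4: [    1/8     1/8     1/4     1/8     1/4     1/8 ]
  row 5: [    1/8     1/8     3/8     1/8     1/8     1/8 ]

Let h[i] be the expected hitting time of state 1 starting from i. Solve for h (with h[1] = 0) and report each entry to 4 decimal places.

First-step conditioning: h[1] = 0; for i ≠ 1, h[i] = 1 + Σ_k P[i][k]·h[k].
  h[0] = 1 + 1/8·h[0] + 1/8·h[2] + 3/8·h[3] + 1/8·h[4] + 1/8·h[5]
  h[2] = 1 + 1/4·h[0] + 1/8·h[2] + 1/8·h[3] + 1/8·h[4] + 1/8·h[5]
  h[3] = 1 + 1/8·h[0] + 1/4·h[2] + 1/4·h[3] + 1/8·h[4] + 1/8·h[5]
  h[4] = 1 + 1/8·h[0] + 1/4·h[2] + 1/8·h[3] + 1/4·h[4] + 1/8·h[5]
  h[5] = 1 + 1/8·h[0] + 3/8·h[2] + 1/8·h[3] + 1/8·h[4] + 1/8·h[5]
Solving the 5×5 linear system over states ≠ 1 gives exactly h = [592/89, 0, 520/89, 584/89, 584/89, 576/89] (h[1] = 0 is the target).

h = [6.6517, 0.0000, 5.8427, 6.5618, 6.5618, 6.4719]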